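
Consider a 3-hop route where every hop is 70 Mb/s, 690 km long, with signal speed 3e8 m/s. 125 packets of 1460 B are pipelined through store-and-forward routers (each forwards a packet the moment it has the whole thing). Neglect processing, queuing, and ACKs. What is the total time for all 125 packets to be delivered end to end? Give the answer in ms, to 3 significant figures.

28.1 ms

Per-hop transmission t_tx = L/R = 11680/70000000 = 0.166857 ms.
Per-hop propagation t_prop = 690000/300000000 = 2.3 ms.
Pipeline fill: first packet needs 3·t_tx to clear all hops; remaining 124 packets each add one t_tx.
Total = (3+125-1)·t_tx + 3·t_prop = 127·0.166857 + 3·2.3 = 28.1 ms.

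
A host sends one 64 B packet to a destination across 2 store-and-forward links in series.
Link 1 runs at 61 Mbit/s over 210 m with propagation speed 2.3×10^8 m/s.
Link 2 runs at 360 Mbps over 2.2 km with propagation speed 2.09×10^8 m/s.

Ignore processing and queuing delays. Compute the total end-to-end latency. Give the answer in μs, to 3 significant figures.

L = 64 × 8 = 512 bits.
Transmission delays (L/R per hop): 8.39344, 1.42222 μs; sum = 9.81566 μs.
Propagation delays (d/s per hop): 0.913043, 10.5263 μs; sum = 11.4394 μs.
End-to-end = 21.3 μs.

21.3 μs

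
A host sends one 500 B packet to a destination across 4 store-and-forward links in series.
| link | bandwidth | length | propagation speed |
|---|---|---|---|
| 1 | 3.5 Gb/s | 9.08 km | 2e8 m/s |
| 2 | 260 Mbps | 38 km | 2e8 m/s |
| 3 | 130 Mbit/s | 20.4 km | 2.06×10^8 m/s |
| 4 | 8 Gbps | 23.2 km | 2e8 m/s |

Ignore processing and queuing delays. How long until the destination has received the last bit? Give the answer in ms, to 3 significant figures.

0.498 ms

L = 500 × 8 = 4000 bits.
Transmission delays (L/R per hop): 0.00114286, 0.0153846, 0.0307692, 0.0005 ms; sum = 0.0477967 ms.
Propagation delays (d/s per hop): 0.0454, 0.19, 0.0990291, 0.116 ms; sum = 0.450429 ms.
End-to-end = 0.498 ms.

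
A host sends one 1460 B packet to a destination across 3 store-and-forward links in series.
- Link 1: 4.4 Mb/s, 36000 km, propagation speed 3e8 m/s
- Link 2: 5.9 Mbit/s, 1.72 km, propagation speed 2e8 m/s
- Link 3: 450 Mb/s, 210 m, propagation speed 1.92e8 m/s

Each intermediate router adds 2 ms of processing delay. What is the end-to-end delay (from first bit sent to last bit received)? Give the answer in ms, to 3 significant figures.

129 ms

L = 1460 × 8 = 11680 bits.
Transmission delays (L/R per hop): 2.65455, 1.97966, 0.0259556 ms; sum = 4.66016 ms.
Propagation delays (d/s per hop): 120, 0.0086, 0.00109375 ms; sum = 120.01 ms.
Processing at 2 router(s): 2 × 2 ms = 4 ms.
End-to-end = 129 ms.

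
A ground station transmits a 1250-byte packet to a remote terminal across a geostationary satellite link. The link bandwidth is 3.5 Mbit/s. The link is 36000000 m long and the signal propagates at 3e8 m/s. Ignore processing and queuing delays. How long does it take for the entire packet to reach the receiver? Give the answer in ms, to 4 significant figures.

L = 1250 × 8 = 10000 bits.
Transmission delay = L/R = 10000 / 3500000 = 2.85714 ms.
Propagation delay = d/s = 36000000 m / 300000000 m/s = 120 ms.
Total = 122.9 ms.

122.9 ms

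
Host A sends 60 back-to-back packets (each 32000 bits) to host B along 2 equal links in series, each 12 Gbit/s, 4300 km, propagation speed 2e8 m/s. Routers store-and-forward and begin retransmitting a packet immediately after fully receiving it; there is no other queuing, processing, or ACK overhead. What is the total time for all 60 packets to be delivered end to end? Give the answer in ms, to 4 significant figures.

43.16 ms

Per-hop transmission t_tx = L/R = 32000/12000000000 = 0.00266667 ms.
Per-hop propagation t_prop = 4300000/200000000 = 21.5 ms.
Pipeline fill: first packet needs 2·t_tx to clear all hops; remaining 59 packets each add one t_tx.
Total = (2+60-1)·t_tx + 2·t_prop = 61·0.00266667 + 2·21.5 = 43.16 ms.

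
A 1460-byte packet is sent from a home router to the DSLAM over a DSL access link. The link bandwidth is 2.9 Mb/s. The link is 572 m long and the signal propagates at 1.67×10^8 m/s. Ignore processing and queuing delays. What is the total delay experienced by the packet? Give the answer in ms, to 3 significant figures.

4.03 ms

L = 1460 × 8 = 11680 bits.
Transmission delay = L/R = 11680 / 2900000 = 4.02759 ms.
Propagation delay = d/s = 572 m / 167000000 m/s = 0.00342515 ms.
Total = 4.03 ms.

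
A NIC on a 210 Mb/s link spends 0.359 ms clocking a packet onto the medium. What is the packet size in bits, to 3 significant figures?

75400 bits

L = R × t_tx = 210000000 b/s × 0.000359 s = 75390 bits.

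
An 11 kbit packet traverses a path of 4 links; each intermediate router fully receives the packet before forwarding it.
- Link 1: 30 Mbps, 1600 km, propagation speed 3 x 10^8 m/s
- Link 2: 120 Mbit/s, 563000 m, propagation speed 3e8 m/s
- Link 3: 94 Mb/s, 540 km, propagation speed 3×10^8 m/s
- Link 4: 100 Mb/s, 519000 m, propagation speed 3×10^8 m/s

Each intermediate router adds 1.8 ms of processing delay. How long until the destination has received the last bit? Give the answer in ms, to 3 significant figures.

L = 11000 bits.
Transmission delays (L/R per hop): 0.366667, 0.0916667, 0.117021, 0.11 ms; sum = 0.685355 ms.
Propagation delays (d/s per hop): 5.33333, 1.87667, 1.8, 1.73 ms; sum = 10.74 ms.
Processing at 3 router(s): 3 × 1.8 ms = 5.4 ms.
End-to-end = 16.8 ms.

16.8 ms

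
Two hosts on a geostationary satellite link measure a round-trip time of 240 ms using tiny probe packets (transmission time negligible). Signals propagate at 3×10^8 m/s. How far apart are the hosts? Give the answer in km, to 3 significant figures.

36000 km

One-way propagation = RTT/2 = 120 ms.
d = s × t = 300000000 × 0.12 = 36000 km.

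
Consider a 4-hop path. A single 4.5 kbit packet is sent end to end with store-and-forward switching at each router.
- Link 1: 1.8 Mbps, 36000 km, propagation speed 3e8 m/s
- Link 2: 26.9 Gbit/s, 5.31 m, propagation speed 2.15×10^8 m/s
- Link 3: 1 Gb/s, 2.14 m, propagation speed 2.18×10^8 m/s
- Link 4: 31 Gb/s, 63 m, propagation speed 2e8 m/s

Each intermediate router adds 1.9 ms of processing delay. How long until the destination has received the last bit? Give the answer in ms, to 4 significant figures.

128.2 ms

L = 4500 bits.
Transmission delays (L/R per hop): 2.5, 0.000167286, 0.0045, 0.000145161 ms; sum = 2.50481 ms.
Propagation delays (d/s per hop): 120, 2.46977e-05, 9.81651e-06, 0.000315 ms; sum = 120 ms.
Processing at 3 router(s): 3 × 1.9 ms = 5.7 ms.
End-to-end = 128.2 ms.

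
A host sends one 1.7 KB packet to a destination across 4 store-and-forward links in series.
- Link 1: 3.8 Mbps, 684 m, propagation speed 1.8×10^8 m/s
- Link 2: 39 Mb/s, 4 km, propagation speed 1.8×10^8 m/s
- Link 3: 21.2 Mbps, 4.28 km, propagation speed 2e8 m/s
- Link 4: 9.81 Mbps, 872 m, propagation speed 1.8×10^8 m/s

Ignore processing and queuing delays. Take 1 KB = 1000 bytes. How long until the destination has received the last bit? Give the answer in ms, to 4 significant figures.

L = 13600 bits.
Transmission delays (L/R per hop): 3.57895, 0.348718, 0.641509, 1.38634 ms; sum = 5.95552 ms.
Propagation delays (d/s per hop): 0.0038, 0.0222222, 0.0214, 0.00484444 ms; sum = 0.0522667 ms.
End-to-end = 6.008 ms.

6.008 ms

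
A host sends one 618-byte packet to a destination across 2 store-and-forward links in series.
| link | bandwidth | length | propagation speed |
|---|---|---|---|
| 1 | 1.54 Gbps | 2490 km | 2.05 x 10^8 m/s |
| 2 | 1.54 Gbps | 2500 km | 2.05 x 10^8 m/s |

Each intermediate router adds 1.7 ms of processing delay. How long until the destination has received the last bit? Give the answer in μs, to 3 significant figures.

L = 618 × 8 = 4944 bits.
Transmission delay per hop = L/R = 4944/1540000000 = 3.21039 μs; 2 hops → 6.42078 μs.
Propagation delays (d/s per hop): 12146.3, 12195.1 μs; sum = 24341.5 μs.
Processing at 1 router(s): 1 × 1.7 ms = 1700 μs.
End-to-end = 26000 μs.

26000 μs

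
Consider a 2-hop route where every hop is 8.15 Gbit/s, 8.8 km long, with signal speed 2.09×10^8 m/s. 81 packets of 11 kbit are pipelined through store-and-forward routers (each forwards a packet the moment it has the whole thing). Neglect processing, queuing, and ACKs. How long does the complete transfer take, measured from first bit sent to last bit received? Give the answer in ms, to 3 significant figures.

0.195 ms

Per-hop transmission t_tx = L/R = 11000/8150000000 = 0.00134969 ms.
Per-hop propagation t_prop = 8800/209000000 = 0.0421053 ms.
Pipeline fill: first packet needs 2·t_tx to clear all hops; remaining 80 packets each add one t_tx.
Total = (2+81-1)·t_tx + 2·t_prop = 82·0.00134969 + 2·0.0421053 = 0.195 ms.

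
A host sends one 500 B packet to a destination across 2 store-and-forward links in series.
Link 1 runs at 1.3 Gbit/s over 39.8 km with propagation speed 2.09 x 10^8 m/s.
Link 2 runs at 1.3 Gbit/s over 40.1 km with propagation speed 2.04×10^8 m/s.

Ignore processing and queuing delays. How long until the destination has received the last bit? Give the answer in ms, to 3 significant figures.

L = 500 × 8 = 4000 bits.
Transmission delay per hop = L/R = 4000/1300000000 = 0.00307692 ms; 2 hops → 0.00615385 ms.
Propagation delays (d/s per hop): 0.190431, 0.196569 ms; sum = 0.386999 ms.
End-to-end = 0.393 ms.

0.393 ms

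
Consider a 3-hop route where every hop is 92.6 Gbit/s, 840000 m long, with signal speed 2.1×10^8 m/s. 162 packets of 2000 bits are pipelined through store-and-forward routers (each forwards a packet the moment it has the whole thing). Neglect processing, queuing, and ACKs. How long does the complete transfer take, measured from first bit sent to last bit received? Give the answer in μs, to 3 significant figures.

12000 μs

Per-hop transmission t_tx = L/R = 2000/92600000000 = 0.0215983 μs.
Per-hop propagation t_prop = 840000/210000000 = 4000 μs.
Pipeline fill: first packet needs 3·t_tx to clear all hops; remaining 161 packets each add one t_tx.
Total = (3+162-1)·t_tx + 3·t_prop = 164·0.0215983 + 3·4000 = 12000 μs.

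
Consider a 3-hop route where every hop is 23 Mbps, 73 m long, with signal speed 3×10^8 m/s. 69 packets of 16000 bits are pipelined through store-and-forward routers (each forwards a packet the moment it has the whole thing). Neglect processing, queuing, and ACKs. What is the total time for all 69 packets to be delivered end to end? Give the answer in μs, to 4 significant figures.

Per-hop transmission t_tx = L/R = 16000/23000000 = 695.652 μs.
Per-hop propagation t_prop = 73/300000000 = 0.243333 μs.
Pipeline fill: first packet needs 3·t_tx to clear all hops; remaining 68 packets each add one t_tx.
Total = (3+69-1)·t_tx + 3·t_prop = 71·695.652 + 3·0.243333 = 49390 μs.

49390 μs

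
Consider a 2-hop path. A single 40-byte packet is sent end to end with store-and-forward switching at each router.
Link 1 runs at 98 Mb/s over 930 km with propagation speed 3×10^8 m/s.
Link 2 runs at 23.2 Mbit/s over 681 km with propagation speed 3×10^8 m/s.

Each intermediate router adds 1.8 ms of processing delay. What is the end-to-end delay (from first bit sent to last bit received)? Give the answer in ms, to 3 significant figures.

7.19 ms

L = 40 × 8 = 320 bits.
Transmission delays (L/R per hop): 0.00326531, 0.0137931 ms; sum = 0.0170584 ms.
Propagation delays (d/s per hop): 3.1, 2.27 ms; sum = 5.37 ms.
Processing at 1 router(s): 1 × 1.8 ms = 1.8 ms.
End-to-end = 7.19 ms.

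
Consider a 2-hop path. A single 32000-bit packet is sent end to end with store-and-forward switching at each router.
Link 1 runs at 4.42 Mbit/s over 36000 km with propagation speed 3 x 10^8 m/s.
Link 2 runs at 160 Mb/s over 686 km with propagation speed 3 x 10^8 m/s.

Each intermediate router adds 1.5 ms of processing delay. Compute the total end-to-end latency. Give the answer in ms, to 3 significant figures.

131 ms

Transmission delays (L/R per hop): 7.23982, 0.2 ms; sum = 7.43982 ms.
Propagation delays (d/s per hop): 120, 2.28667 ms; sum = 122.287 ms.
Processing at 1 router(s): 1 × 1.5 ms = 1.5 ms.
End-to-end = 131 ms.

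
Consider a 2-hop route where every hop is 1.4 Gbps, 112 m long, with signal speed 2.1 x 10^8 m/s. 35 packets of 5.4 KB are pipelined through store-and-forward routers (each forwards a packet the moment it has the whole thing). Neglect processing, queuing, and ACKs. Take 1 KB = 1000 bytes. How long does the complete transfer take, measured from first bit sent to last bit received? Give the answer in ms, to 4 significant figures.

1.112 ms

Per-hop transmission t_tx = L/R = 43200/1400000000 = 0.0308571 ms.
Per-hop propagation t_prop = 112/210000000 = 0.000533333 ms.
Pipeline fill: first packet needs 2·t_tx to clear all hops; remaining 34 packets each add one t_tx.
Total = (2+35-1)·t_tx + 2·t_prop = 36·0.0308571 + 2·0.000533333 = 1.112 ms.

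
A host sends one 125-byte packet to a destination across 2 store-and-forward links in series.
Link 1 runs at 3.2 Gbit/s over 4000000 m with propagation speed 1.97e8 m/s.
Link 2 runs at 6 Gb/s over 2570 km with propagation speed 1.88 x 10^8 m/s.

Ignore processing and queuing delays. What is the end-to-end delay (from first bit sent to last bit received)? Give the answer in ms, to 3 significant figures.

L = 125 × 8 = 1000 bits.
Transmission delays (L/R per hop): 0.0003125, 0.000166667 ms; sum = 0.000479167 ms.
Propagation delays (d/s per hop): 20.3046, 13.6702 ms; sum = 33.9748 ms.
End-to-end = 34.0 ms.

34.0 ms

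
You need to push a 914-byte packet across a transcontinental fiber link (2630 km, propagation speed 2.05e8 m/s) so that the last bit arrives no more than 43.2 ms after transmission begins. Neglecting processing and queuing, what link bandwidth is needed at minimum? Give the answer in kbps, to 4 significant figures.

240.8 kbps

L = 7312 bits.
Propagation delay = 2630000 / 2.05e+08 = 12.8293 ms.
Transmission budget = 43.2 − 12.8293 = 30.3707 ms.
R ≥ L / t_tx = 7312 bits / 0.0303707 s = 240.8 kbps.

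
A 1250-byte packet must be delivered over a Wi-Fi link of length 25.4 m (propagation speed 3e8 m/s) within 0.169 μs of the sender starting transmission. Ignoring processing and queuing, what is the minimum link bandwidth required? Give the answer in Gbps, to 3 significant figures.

L = 10000 bits.
Propagation delay = 25.4 / 300000000 = 0.0846667 μs.
Transmission budget = 0.169 − 0.0846667 = 0.0843333 μs.
R ≥ L / t_tx = 10000 bits / 8.43333e-08 s = 119 Gbps.

119 Gbps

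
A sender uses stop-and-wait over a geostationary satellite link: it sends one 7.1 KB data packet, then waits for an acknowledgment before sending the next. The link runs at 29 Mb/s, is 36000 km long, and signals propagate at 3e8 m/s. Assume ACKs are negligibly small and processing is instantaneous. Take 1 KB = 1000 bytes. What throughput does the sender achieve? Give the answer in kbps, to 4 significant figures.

234.8 kbps

t_tx = L/R = 56800/29000000 = 0.00195862 s.
t_prop = 36000000/300000000 = 0.12 s; RTT = 0.24 s.
Cycle = t_tx + RTT = 0.241959 s.
Throughput = L / cycle = 56800 / 0.241959 = 234.8 kbps.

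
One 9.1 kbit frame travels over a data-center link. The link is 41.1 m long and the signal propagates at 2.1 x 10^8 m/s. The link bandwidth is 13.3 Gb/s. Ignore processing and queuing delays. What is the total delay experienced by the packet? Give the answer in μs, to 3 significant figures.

0.880 μs

L = 9100 bits.
Transmission delay = L/R = 9100 / 13300000000 = 0.684211 μs.
Propagation delay = d/s = 41.1 m / 210000000 m/s = 0.195714 μs.
Total = 0.880 μs.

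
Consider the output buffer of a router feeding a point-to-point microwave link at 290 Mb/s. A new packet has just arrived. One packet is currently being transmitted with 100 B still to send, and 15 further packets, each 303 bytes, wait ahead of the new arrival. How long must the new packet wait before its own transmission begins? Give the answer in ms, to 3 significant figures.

Each queued packet: L/R = 2424/290000000 = 0.00835862 ms.
15 queued → 0.125379 ms.
Plus remaining 800 bits of current packet: 0.00275862 ms.
Queuing delay = 0.128 ms.

0.128 ms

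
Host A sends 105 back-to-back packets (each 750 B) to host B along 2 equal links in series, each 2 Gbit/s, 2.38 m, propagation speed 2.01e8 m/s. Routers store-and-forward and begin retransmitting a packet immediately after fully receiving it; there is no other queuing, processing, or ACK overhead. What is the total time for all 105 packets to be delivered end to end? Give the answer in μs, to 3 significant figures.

318 μs

Per-hop transmission t_tx = L/R = 6000/2000000000 = 3 μs.
Per-hop propagation t_prop = 2.38/2.01e+08 = 0.0118408 μs.
Pipeline fill: first packet needs 2·t_tx to clear all hops; remaining 104 packets each add one t_tx.
Total = (2+105-1)·t_tx + 2·t_prop = 106·3 + 2·0.0118408 = 318 μs.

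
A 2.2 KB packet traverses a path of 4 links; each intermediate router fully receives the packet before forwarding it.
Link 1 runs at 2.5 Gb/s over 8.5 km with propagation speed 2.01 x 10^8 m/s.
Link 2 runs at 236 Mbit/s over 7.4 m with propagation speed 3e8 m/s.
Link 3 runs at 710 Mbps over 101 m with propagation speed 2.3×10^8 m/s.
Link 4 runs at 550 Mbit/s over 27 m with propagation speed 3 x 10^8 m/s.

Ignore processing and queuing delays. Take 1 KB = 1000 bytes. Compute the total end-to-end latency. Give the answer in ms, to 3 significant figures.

0.181 ms

L = 17600 bits.
Transmission delays (L/R per hop): 0.00704, 0.0745763, 0.0247887, 0.032 ms; sum = 0.138405 ms.
Propagation delays (d/s per hop): 0.0422886, 2.46667e-05, 0.00043913, 9e-05 ms; sum = 0.0428424 ms.
End-to-end = 0.181 ms.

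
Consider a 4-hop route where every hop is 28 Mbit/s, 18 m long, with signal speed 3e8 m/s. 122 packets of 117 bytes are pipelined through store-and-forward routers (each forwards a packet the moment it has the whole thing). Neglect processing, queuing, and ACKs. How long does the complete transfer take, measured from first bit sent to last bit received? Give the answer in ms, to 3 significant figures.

Per-hop transmission t_tx = L/R = 936/28000000 = 0.0334286 ms.
Per-hop propagation t_prop = 18/300000000 = 6e-05 ms.
Pipeline fill: first packet needs 4·t_tx to clear all hops; remaining 121 packets each add one t_tx.
Total = (4+122-1)·t_tx + 4·t_prop = 125·0.0334286 + 4·6e-05 = 4.18 ms.

4.18 ms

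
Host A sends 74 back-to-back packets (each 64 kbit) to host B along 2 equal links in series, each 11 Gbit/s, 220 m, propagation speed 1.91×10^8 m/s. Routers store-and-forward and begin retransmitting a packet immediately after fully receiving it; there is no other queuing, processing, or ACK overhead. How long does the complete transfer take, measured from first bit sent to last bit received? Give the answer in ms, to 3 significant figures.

Per-hop transmission t_tx = L/R = 64000/11000000000 = 0.00581818 ms.
Per-hop propagation t_prop = 220/191000000 = 0.00115183 ms.
Pipeline fill: first packet needs 2·t_tx to clear all hops; remaining 73 packets each add one t_tx.
Total = (2+74-1)·t_tx + 2·t_prop = 75·0.00581818 + 2·0.00115183 = 0.439 ms.

0.439 ms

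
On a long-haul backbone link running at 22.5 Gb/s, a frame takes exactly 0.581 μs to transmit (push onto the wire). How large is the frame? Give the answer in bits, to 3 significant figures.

L = R × t_tx = 22500000000 b/s × 5.81e-07 s = 13072.5 bits.

13100 bits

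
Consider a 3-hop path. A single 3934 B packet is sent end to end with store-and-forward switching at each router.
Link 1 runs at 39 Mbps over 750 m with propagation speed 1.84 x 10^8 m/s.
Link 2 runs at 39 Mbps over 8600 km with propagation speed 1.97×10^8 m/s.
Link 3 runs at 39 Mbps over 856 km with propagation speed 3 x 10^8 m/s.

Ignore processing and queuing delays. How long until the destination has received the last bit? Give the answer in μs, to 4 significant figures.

L = 3934 × 8 = 31472 bits.
Transmission delay per hop = L/R = 31472/39000000 = 806.974 μs; 3 hops → 2420.92 μs.
Propagation delays (d/s per hop): 4.07609, 43654.8, 2853.33 μs; sum = 46512.2 μs.
End-to-end = 48930 μs.

48930 μs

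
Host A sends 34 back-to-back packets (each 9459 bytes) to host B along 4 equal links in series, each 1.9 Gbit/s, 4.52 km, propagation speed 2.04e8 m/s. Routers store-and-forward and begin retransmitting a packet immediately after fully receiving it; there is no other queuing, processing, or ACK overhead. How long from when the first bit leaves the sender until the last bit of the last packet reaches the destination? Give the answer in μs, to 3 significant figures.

Per-hop transmission t_tx = L/R = 75672/1900000000 = 39.8274 μs.
Per-hop propagation t_prop = 4520/204000000 = 22.1569 μs.
Pipeline fill: first packet needs 4·t_tx to clear all hops; remaining 33 packets each add one t_tx.
Total = (4+34-1)·t_tx + 4·t_prop = 37·39.8274 + 4·22.1569 = 1560 μs.

1560 μs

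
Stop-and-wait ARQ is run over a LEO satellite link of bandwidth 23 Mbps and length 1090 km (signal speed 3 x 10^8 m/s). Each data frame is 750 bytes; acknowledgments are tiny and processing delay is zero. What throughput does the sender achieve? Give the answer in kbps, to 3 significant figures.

797 kbps

t_tx = L/R = 6000/23000000 = 0.00026087 s.
t_prop = 1090000/300000000 = 0.00363333 s; RTT = 0.00726667 s.
Cycle = t_tx + RTT = 0.00752754 s.
Throughput = L / cycle = 6000 / 0.00752754 = 797 kbps.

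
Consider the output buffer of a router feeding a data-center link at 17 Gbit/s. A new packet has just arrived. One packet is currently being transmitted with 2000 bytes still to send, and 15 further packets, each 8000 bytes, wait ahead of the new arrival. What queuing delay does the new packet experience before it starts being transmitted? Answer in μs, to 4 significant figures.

Each queued packet: L/R = 64000/17000000000 = 3.76471 μs.
15 queued → 56.4706 μs.
Plus remaining 16000 bits of current packet: 0.941176 μs.
Queuing delay = 57.41 μs.

57.41 μs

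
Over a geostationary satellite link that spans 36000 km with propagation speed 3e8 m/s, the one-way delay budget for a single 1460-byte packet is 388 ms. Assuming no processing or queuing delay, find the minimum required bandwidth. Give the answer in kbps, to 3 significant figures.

L = 11680 bits.
Propagation delay = 36000000 / 300000000 = 120 ms.
Transmission budget = 388 − 120 = 268 ms.
R ≥ L / t_tx = 11680 bits / 0.268 s = 43.6 kbps.

43.6 kbps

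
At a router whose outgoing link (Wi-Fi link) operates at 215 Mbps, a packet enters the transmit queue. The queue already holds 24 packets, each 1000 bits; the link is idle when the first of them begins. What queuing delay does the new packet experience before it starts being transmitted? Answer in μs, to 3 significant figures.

112 μs

Each queued packet: L/R = 1000/215000000 = 4.65116 μs.
24 queued → 111.628 μs.
Queuing delay = 112 μs.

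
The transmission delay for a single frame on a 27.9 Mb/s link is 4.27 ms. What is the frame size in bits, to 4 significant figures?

L = R × t_tx = 27900000 b/s × 0.00427 s = 119133 bits.

119100 bits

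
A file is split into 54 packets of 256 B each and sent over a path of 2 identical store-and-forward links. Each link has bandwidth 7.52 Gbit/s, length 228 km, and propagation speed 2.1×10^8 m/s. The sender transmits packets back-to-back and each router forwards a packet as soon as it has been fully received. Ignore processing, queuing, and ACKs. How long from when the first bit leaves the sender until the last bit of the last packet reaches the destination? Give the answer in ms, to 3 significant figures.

2.19 ms

Per-hop transmission t_tx = L/R = 2048/7520000000 = 0.00027234 ms.
Per-hop propagation t_prop = 228000/210000000 = 1.08571 ms.
Pipeline fill: first packet needs 2·t_tx to clear all hops; remaining 53 packets each add one t_tx.
Total = (2+54-1)·t_tx + 2·t_prop = 55·0.00027234 + 2·1.08571 = 2.19 ms.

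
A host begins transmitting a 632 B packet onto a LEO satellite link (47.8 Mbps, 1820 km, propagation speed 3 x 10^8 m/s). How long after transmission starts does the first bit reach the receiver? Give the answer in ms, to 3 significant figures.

First bit experiences only propagation delay: d/s = 1820000/300000000 = 6.07 ms.

6.07 ms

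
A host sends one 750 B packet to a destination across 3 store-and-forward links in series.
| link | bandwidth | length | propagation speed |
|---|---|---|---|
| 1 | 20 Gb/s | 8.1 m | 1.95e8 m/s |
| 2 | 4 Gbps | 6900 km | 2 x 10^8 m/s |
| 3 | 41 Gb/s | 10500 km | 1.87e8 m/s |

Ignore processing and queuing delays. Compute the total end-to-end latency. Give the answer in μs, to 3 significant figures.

L = 750 × 8 = 6000 bits.
Transmission delays (L/R per hop): 0.3, 1.5, 0.146341 μs; sum = 1.94634 μs.
Propagation delays (d/s per hop): 0.0415385, 34500, 56149.7 μs; sum = 90649.8 μs.
End-to-end = 90700 μs.

90700 μs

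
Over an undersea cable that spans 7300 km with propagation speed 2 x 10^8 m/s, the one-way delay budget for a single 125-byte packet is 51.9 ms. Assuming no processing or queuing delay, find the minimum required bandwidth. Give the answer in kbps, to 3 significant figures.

64.9 kbps

L = 1000 bits.
Propagation delay = 7300000 / 200000000 = 36.5 ms.
Transmission budget = 51.9 − 36.5 = 15.4 ms.
R ≥ L / t_tx = 1000 bits / 0.0154 s = 64.9 kbps.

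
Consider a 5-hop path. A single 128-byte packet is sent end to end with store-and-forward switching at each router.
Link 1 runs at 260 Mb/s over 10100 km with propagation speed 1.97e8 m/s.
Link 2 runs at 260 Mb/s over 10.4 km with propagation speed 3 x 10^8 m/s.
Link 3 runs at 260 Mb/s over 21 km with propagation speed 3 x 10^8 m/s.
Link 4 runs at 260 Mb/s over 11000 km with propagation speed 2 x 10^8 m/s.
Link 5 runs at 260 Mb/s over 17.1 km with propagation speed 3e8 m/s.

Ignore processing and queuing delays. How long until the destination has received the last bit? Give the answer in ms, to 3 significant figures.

L = 128 × 8 = 1024 bits.
Transmission delay per hop = L/R = 1024/260000000 = 0.00393846 ms; 5 hops → 0.0196923 ms.
Propagation delays (d/s per hop): 51.269, 0.0346667, 0.07, 55, 0.057 ms; sum = 106.431 ms.
End-to-end = 106 ms.

106 ms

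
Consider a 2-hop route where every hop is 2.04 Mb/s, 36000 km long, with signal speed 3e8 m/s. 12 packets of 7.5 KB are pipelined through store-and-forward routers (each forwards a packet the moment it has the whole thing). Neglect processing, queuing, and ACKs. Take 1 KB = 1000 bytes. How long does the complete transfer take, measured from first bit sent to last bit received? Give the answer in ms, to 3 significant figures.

Per-hop transmission t_tx = L/R = 60000/2040000 = 29.4118 ms.
Per-hop propagation t_prop = 36000000/300000000 = 120 ms.
Pipeline fill: first packet needs 2·t_tx to clear all hops; remaining 11 packets each add one t_tx.
Total = (2+12-1)·t_tx + 2·t_prop = 13·29.4118 + 2·120 = 622 ms.

622 ms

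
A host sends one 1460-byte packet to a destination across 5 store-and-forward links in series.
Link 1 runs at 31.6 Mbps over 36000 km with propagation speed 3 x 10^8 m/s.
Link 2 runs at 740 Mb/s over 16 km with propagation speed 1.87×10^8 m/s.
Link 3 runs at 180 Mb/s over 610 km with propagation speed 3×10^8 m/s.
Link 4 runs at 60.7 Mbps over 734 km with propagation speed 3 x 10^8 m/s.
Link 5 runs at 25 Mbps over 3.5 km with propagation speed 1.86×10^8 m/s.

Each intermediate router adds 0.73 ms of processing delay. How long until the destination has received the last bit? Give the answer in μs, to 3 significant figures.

L = 1460 × 8 = 11680 bits.
Transmission delays (L/R per hop): 369.62, 15.7838, 64.8889, 192.422, 467.2 μs; sum = 1109.91 μs.
Propagation delays (d/s per hop): 120000, 85.5615, 2033.33, 2446.67, 18.8172 μs; sum = 124584 μs.
Processing at 4 router(s): 4 × 0.73 ms = 2920 μs.
End-to-end = 129000 μs.

129000 μs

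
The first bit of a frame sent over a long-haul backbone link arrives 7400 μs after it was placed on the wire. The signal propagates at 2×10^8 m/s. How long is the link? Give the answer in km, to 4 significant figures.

d = s × t_prop = 200000000 × 0.0074 = 1480 km.

1480 km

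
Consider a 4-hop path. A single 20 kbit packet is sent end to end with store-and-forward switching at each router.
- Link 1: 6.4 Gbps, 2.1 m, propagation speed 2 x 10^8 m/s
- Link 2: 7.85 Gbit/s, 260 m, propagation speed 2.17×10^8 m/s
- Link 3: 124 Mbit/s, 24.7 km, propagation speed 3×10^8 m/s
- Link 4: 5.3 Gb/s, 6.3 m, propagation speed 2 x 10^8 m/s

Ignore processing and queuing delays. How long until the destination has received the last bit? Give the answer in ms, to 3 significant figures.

0.254 ms

L = 20000 bits.
Transmission delays (L/R per hop): 0.003125, 0.00254777, 0.16129, 0.00377358 ms; sum = 0.170737 ms.
Propagation delays (d/s per hop): 1.05e-05, 0.00119816, 0.0823333, 3.15e-05 ms; sum = 0.0835735 ms.
End-to-end = 0.254 ms.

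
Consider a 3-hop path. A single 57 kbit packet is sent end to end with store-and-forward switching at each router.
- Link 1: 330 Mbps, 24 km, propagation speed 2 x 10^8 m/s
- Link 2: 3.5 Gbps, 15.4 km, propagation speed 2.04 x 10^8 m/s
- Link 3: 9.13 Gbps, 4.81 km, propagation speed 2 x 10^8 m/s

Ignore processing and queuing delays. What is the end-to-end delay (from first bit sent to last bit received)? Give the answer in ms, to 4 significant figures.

L = 57000 bits.
Transmission delays (L/R per hop): 0.172727, 0.0162857, 0.00624315 ms; sum = 0.195256 ms.
Propagation delays (d/s per hop): 0.12, 0.0754902, 0.02405 ms; sum = 0.21954 ms.
End-to-end = 0.4148 ms.

0.4148 ms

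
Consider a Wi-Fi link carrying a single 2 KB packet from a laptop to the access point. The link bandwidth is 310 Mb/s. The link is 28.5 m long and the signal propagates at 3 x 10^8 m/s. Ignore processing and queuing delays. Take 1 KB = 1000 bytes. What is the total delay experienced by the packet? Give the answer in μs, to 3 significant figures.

51.7 μs

L = 16000 bits.
Transmission delay = L/R = 16000 / 310000000 = 51.6129 μs.
Propagation delay = d/s = 28.5 m / 300000000 m/s = 0.095 μs.
Total = 51.7 μs.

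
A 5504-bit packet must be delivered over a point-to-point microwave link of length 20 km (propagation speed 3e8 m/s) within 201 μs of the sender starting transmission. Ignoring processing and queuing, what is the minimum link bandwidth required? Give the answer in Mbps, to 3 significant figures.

41.0 Mbps

Propagation delay = 20000 / 300000000 = 66.6667 μs.
Transmission budget = 201 − 66.6667 = 134.333 μs.
R ≥ L / t_tx = 5504 bits / 0.000134333 s = 41.0 Mbps.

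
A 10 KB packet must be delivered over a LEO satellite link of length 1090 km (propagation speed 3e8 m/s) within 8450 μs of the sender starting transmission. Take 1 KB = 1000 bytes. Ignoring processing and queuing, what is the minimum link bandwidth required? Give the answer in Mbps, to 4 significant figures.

L = 80000 bits.
Propagation delay = 1090000 / 300000000 = 3633.33 μs.
Transmission budget = 8450 − 3633.33 = 4816.67 μs.
R ≥ L / t_tx = 80000 bits / 0.00481667 s = 16.61 Mbps.

16.61 Mbps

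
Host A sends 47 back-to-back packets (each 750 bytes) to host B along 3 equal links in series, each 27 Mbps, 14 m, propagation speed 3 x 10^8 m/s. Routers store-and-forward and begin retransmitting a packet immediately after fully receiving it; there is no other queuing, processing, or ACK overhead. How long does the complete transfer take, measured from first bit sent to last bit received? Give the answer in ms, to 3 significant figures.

Per-hop transmission t_tx = L/R = 6000/27000000 = 0.222222 ms.
Per-hop propagation t_prop = 14/300000000 = 4.66667e-05 ms.
Pipeline fill: first packet needs 3·t_tx to clear all hops; remaining 46 packets each add one t_tx.
Total = (3+47-1)·t_tx + 3·t_prop = 49·0.222222 + 3·4.66667e-05 = 10.9 ms.

10.9 ms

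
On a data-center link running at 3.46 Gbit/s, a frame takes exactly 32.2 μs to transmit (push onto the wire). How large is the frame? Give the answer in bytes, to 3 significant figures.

L = R × t_tx = 3460000000 b/s × 3.22e-05 s = 111412 bits.
In bytes: 111412 / 8 = 13900 bytes.

13900 bytes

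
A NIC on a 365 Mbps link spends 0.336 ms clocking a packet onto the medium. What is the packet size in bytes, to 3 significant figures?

15300 bytes

L = R × t_tx = 365000000 b/s × 0.000336 s = 122640 bits.
In bytes: 122640 / 8 = 15300 bytes.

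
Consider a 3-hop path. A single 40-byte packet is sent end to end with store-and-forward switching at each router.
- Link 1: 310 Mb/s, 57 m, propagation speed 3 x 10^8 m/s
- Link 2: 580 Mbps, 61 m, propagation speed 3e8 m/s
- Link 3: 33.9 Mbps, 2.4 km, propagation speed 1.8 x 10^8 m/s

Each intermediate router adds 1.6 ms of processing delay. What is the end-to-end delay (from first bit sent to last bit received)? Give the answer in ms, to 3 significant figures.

3.22 ms

L = 40 × 8 = 320 bits.
Transmission delays (L/R per hop): 0.00103226, 0.000551724, 0.00943953 ms; sum = 0.0110235 ms.
Propagation delays (d/s per hop): 0.00019, 0.000203333, 0.0133333 ms; sum = 0.0137267 ms.
Processing at 2 router(s): 2 × 1.6 ms = 3.2 ms.
End-to-end = 3.22 ms.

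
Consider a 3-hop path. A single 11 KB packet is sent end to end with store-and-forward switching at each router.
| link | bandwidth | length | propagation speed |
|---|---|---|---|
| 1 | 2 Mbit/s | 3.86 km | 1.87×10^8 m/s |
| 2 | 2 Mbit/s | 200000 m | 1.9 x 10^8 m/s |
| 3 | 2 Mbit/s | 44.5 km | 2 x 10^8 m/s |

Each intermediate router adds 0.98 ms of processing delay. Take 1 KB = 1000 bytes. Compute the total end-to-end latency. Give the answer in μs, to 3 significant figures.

135000 μs

L = 88000 bits.
Transmission delay per hop = L/R = 88000/2000000 = 44000 μs; 3 hops → 132000 μs.
Propagation delays (d/s per hop): 20.6417, 1052.63, 222.5 μs; sum = 1295.77 μs.
Processing at 2 router(s): 2 × 0.98 ms = 1960 μs.
End-to-end = 135000 μs.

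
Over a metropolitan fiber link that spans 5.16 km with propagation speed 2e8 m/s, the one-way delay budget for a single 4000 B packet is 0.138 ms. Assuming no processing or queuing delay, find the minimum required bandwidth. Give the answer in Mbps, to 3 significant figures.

L = 32000 bits.
Propagation delay = 5160 / 200000000 = 0.0258 ms.
Transmission budget = 0.138 − 0.0258 = 0.1122 ms.
R ≥ L / t_tx = 32000 bits / 0.0001122 s = 285 Mbps.

285 Mbps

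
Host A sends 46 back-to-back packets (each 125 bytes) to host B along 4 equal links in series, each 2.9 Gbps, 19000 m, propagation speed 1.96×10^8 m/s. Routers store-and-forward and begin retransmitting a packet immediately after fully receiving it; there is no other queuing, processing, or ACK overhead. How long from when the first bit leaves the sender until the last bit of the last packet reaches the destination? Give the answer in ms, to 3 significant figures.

0.405 ms

Per-hop transmission t_tx = L/R = 1000/2900000000 = 0.000344828 ms.
Per-hop propagation t_prop = 19000/196000000 = 0.0969388 ms.
Pipeline fill: first packet needs 4·t_tx to clear all hops; remaining 45 packets each add one t_tx.
Total = (4+46-1)·t_tx + 4·t_prop = 49·0.000344828 + 4·0.0969388 = 0.405 ms.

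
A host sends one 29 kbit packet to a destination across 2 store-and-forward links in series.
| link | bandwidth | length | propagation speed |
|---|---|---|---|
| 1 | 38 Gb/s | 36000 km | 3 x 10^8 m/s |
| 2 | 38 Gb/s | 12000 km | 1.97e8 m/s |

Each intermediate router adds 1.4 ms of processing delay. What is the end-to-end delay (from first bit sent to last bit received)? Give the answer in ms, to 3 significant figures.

182 ms

L = 29000 bits.
Transmission delay per hop = L/R = 29000/38000000000 = 0.000763158 ms; 2 hops → 0.00152632 ms.
Propagation delays (d/s per hop): 120, 60.9137 ms; sum = 180.914 ms.
Processing at 1 router(s): 1 × 1.4 ms = 1.4 ms.
End-to-end = 182 ms.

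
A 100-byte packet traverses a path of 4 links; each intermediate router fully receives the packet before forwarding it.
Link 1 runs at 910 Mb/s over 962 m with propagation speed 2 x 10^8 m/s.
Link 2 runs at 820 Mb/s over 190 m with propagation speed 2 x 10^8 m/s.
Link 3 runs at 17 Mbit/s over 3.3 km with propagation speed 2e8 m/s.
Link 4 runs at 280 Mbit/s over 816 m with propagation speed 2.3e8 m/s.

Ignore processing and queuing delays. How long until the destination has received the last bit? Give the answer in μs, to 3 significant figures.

77.6 μs

L = 100 × 8 = 800 bits.
Transmission delays (L/R per hop): 0.879121, 0.97561, 47.0588, 2.85714 μs; sum = 51.7707 μs.
Propagation delays (d/s per hop): 4.81, 0.95, 16.5, 3.54783 μs; sum = 25.8078 μs.
End-to-end = 77.6 μs.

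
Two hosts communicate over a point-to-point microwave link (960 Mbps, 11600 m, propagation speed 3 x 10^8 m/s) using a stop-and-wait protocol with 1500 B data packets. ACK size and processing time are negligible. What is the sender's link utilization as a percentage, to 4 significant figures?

t_tx = L/R = 12000/960000000 = 1.25e-05 s.
t_prop = 11600/300000000 = 3.86667e-05 s; RTT = 7.73333e-05 s.
Cycle = t_tx + RTT = 8.98333e-05 s.
Utilization = t_tx / cycle = 1.25e-05/8.98333e-05 = 13.91 %.

13.91 %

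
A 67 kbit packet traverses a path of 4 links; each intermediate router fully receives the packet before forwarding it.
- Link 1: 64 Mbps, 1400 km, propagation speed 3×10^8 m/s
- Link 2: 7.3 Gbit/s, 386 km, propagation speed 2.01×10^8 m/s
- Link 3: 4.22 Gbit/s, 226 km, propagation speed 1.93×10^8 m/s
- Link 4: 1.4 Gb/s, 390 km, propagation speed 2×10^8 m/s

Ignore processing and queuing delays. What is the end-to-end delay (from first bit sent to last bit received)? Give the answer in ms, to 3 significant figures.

10.8 ms

L = 67000 bits.
Transmission delays (L/R per hop): 1.04688, 0.00917808, 0.0158768, 0.0478571 ms; sum = 1.11979 ms.
Propagation delays (d/s per hop): 4.66667, 1.9204, 1.17098, 1.95 ms; sum = 9.70805 ms.
End-to-end = 10.8 ms.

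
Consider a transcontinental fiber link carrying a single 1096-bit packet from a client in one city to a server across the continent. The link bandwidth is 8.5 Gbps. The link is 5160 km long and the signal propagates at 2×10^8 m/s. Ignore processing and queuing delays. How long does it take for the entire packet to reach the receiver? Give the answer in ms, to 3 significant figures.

25.8 ms

Transmission delay = L/R = 1096 / 8500000000 = 0.000128941 ms.
Propagation delay = d/s = 5160000 m / 200000000 m/s = 25.8 ms.
Total = 25.8 ms.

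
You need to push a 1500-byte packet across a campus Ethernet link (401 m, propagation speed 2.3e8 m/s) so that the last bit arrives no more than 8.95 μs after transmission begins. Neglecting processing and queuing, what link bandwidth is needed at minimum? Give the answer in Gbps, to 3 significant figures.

1.67 Gbps

L = 12000 bits.
Propagation delay = 401 / 2.3e+08 = 1.74348 μs.
Transmission budget = 8.95 − 1.74348 = 7.20652 μs.
R ≥ L / t_tx = 12000 bits / 7.20652e-06 s = 1.67 Gbps.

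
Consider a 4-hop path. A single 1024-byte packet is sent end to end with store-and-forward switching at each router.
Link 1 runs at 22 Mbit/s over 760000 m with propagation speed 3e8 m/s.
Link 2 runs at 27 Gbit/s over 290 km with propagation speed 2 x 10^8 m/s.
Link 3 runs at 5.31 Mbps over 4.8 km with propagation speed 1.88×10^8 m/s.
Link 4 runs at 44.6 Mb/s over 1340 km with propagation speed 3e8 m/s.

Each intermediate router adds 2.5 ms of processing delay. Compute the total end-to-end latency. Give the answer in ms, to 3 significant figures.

L = 1024 × 8 = 8192 bits.
Transmission delays (L/R per hop): 0.372364, 0.000303407, 1.54275, 0.183677 ms; sum = 2.09909 ms.
Propagation delays (d/s per hop): 2.53333, 1.45, 0.0255319, 4.46667 ms; sum = 8.47553 ms.
Processing at 3 router(s): 3 × 2.5 ms = 7.5 ms.
End-to-end = 18.1 ms.

18.1 ms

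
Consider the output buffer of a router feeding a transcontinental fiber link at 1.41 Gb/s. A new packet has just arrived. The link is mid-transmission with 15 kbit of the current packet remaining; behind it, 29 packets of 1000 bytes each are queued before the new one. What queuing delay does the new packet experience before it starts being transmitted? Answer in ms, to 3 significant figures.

0.175 ms

Each queued packet: L/R = 8000/1410000000 = 0.00567376 ms.
29 queued → 0.164539 ms.
Plus remaining 15000 bits of current packet: 0.0106383 ms.
Queuing delay = 0.175 ms.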